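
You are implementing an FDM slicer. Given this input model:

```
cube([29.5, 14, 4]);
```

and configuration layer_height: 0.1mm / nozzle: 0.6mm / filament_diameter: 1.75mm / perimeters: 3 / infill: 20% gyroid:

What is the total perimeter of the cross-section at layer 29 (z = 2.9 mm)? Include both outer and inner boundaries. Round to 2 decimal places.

87.00 mm

At z = 2.9 mm: the cube is present — its section is the full 29.5×14 rectangle (perimeter 87.00 mm). Overall, the cross-section is a single solid region. Total boundary length (outer) = 87.00 mm.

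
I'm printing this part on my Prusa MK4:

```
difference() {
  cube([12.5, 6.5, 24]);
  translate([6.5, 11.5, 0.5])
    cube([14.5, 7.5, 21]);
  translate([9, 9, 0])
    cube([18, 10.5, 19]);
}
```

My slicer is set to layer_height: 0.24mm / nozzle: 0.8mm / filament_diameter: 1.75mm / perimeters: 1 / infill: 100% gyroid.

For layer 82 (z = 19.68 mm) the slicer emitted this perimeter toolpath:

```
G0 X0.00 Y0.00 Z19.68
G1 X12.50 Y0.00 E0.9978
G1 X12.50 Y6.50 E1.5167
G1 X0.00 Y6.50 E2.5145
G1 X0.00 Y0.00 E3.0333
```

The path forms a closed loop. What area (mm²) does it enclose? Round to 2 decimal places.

81.25 mm²

Apply the shoelace formula to the sequence of (X, Y) vertices; enclosed area = 81.25 mm².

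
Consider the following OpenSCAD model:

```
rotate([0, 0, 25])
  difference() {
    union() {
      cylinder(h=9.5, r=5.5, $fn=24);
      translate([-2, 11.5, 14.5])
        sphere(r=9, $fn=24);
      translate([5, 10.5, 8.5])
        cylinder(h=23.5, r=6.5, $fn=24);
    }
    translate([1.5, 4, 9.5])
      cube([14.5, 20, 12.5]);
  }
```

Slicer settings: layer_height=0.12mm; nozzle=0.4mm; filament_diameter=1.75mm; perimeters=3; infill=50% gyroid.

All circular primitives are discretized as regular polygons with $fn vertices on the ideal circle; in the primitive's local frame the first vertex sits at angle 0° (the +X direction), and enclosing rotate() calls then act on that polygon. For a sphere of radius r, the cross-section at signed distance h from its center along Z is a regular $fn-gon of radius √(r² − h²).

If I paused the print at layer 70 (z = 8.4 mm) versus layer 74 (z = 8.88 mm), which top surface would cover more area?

Layer 70 (z = 8.4): the cylinder: section is a regular 24-gon, circumradius r=5.5 (area = (24/2)·5.500²·sin(360°/24) = 93.95 mm²); the sphere at (-2, 11.5): section is a regular 24-gon, circumradius = √(r²−h²) = √(9²−6.1²) = 6.617 (area = (24/2)·6.617²·sin(360°/24) = 136.00 mm²); the cylinder at (5, 10.5) is absent (z outside [8.5, 32]); Merging all regions: the regions partially overlap — summed areas 229.96 mm² minus the doubly-counted overlap 0.75 mm² gives 229.20 mm² — area = 229.20 mm²; the cube at (1.5, 4) does not reach this height (z outside [9.5, 22]); Taking the first minus the rest: none of the subtracted shapes is present at this height, so that combined region is unchanged — area = 229.20 mm²; (rotated 25° about Z; rotation is an isometry so areas/perimeters/island counts are preserved). So its area = 229.20 mm². Layer 74 (z = 8.88): the cylinder: section is a regular 24-gon, circumradius r=5.5 (area = (24/2)·5.500²·sin(360°/24) = 93.95 mm²); the sphere at (-2, 11.5): section is a regular 24-gon, circumradius = √(r²−h²) = √(9²−5.62²) = 7.030 (area = (24/2)·7.030²·sin(360°/24) = 153.48 mm²); the r=6.5 cylinder at (5, 10.5) contributes a regular 24-gon of circumradius 6.5 (area = (24/2)·6.500²·sin(360°/24) = 131.22 mm²); Merging all regions: the regions partially overlap — summed areas 378.65 mm² minus the doubly-counted overlap 54.32 mm² gives 324.33 mm² — area = 324.33 mm²; the cube at (1.5, 4) does not reach this height (z outside [9.5, 22]); Subtracting the remaining from the first: none of the subtracted shapes is present at this height, so that combined region is unchanged — area = 324.33 mm²; (rotated 25° about Z; rotation is an isometry so areas/perimeters/island counts are preserved). So its area = 324.33 mm². Layer 74 is larger (324.33 vs 229.20 mm²).

layer 74 (z = 8.88 mm)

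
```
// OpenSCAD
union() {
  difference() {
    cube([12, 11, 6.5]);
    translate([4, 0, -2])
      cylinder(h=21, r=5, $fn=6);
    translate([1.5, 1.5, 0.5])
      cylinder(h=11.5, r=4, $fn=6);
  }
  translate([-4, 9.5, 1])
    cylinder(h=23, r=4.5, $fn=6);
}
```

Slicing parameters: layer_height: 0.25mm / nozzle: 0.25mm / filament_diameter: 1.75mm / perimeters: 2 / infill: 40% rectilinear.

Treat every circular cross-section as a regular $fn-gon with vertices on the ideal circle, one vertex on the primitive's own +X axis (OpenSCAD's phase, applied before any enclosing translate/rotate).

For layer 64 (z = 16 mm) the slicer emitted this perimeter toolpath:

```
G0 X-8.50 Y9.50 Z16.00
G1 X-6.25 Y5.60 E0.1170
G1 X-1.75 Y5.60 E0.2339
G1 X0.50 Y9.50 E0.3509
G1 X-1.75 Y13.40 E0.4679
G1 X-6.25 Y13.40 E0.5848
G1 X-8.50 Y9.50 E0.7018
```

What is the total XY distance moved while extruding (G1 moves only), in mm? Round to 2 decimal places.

27.01 mm

Sum the Euclidean lengths of each G1 segment: total = 27.01 mm.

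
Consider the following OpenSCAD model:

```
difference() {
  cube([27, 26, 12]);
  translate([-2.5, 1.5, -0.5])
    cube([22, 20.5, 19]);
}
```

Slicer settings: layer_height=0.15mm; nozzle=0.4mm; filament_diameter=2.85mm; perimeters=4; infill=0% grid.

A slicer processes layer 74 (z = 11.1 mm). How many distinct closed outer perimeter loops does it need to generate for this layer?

At z = 11.1 mm: the cube is present — its section is the full 27×26 rectangle; the 22×20.5 cube at (-2.5, 1.5) contributes its full rectangle; Taking the first minus the rest: starting from the 27×26 cube, the 22×20.5 cube at (-2.5, 1.5) partially overlaps it — only the 399.75 mm² overlap (of its 451.00 mm²) is removed, clipping the outline — 1 connected region. The result has 1 disconnected region.

1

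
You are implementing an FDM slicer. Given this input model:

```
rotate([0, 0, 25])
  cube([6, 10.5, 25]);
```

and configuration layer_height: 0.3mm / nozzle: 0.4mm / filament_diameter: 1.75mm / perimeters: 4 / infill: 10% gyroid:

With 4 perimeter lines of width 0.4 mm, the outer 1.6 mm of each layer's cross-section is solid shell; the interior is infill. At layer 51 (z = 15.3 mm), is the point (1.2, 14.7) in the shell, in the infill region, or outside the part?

At z = 15.3 mm: the cube (footprint 6×10.5) is included at this height; (rotated 25° about Z; rotation is an isometry so areas/perimeters/island counts are preserved). Overall, the cross-section is a single solid region. Undo the 25° rotation: the query point maps to (7.300, 12.816) in the un-rotated model frame. The nearest boundary edge runs (6.00, 0.00)→(6.00, 10.50); distance from the point to it = 2.66 mm. The point is not inside any of the regions above, so it lies outside the cross-section (2.66 mm from the nearest boundary).

outside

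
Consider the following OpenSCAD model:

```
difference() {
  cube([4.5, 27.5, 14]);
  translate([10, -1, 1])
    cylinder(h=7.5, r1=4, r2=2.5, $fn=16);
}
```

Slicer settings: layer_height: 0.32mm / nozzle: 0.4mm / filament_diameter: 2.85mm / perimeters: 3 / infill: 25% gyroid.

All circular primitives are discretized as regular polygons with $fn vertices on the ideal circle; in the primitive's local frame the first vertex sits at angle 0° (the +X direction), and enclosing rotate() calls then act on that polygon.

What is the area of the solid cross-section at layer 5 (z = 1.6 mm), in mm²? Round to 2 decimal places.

At z = 1.6 mm: the cube (footprint 4.5×27.5) is included at this height (area 123.75 mm²); the cone at (10, -1) contributes a regular 16-gon of circumradius 3.880 (interpolated between r1=4 and r2=2.5 at t=0.080) (area = (16/2)·3.880²·sin(360°/16) = 46.09 mm²); After the difference (first − rest): starting from the 4.5×27.5 cube (123.75 mm²), the cone at (10, -1) misses the remaining region (no effect) — area = 123.75 mm². Overall, the cross-section is a single solid region. Net area = 123.75 mm².

123.75 mm²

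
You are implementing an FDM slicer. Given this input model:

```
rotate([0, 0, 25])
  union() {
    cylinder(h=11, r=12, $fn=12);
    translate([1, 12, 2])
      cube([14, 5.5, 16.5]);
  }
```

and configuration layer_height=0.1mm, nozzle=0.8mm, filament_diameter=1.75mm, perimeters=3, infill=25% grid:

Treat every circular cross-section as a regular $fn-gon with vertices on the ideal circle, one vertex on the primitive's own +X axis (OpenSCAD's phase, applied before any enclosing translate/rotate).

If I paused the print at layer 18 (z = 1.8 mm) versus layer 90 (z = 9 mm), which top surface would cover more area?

Layer 18 (z = 1.8): the r=12 cylinder gives a regular 12-gon of circumradius 12 (constant along its height) (area = (12/2)·12.000²·sin(360°/12) = 432.00 mm²); the cube at (1, 12) is not intersected at this z (z outside [2, 18.5]); Combining (union): only the r=12 cylinder is present, so the union is just that shape — area = 432.00 mm²; (rotated 25° about Z; rotation is an isometry so areas/perimeters/island counts are preserved). So its area = 432.00 mm². Layer 90 (z = 9): the r=12 cylinder contributes a regular 12-gon of circumradius 12 (area = (12/2)·12.000²·sin(360°/12) = 432.00 mm²); the cube at (1, 12) (footprint 14×5.5) is included at this height (area 77.00 mm²); Taking the union: the 2 present regions are separate (no shared area or edge), so areas and boundary lengths simply add and each stays a separate island — area = 509.00 mm²; (whole slice rotated 25° about Z — lengths, areas and connectivity unchanged). So its area = 509.00 mm². Layer 90 is larger (509.00 vs 432.00 mm²).

layer 90 (z = 9 mm)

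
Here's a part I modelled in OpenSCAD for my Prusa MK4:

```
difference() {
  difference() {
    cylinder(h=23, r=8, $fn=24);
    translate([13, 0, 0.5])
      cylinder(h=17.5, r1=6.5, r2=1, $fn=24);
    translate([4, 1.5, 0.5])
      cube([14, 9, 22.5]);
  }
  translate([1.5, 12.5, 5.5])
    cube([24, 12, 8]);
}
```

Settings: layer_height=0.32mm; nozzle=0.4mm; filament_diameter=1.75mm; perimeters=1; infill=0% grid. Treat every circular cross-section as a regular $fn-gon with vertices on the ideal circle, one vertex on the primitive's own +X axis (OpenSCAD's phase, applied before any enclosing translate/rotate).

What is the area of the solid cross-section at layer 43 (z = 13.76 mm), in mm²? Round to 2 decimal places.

At z = 13.76 mm: the cylinder: section is a regular 24-gon, circumradius r=8 (area = (24/2)·8.000²·sin(360°/24) = 198.77 mm²); the cone at (13, 0) contributes a regular 24-gon of circumradius 2.333 (interpolated between r1=6.5 and r2=1 at t=0.758) (area = (24/2)·2.333²·sin(360°/24) = 16.90 mm²); the cube at (4, 1.5) (footprint 14×9) is included at this height (area 126.00 mm²); Subtracting the remaining from the first: starting from the r=8 cylinder (198.77 mm²), the cone at (13, 0) misses the remaining region (no effect); the 14×9 cube at (4, 1.5) partially overlaps it — only the 13.42 mm² overlap (of its 126.00 mm²) is removed, clipping the outline — area = 185.35 mm²; the cube at (1.5, 12.5) is absent (z outside [5.5, 13.5]); Taking the first minus the rest: none of the subtracted shapes is present at this height, so that combined region is unchanged — area = 185.35 mm². Overall, the cross-section is a single solid region. Net area = 185.35 mm².

185.35 mm²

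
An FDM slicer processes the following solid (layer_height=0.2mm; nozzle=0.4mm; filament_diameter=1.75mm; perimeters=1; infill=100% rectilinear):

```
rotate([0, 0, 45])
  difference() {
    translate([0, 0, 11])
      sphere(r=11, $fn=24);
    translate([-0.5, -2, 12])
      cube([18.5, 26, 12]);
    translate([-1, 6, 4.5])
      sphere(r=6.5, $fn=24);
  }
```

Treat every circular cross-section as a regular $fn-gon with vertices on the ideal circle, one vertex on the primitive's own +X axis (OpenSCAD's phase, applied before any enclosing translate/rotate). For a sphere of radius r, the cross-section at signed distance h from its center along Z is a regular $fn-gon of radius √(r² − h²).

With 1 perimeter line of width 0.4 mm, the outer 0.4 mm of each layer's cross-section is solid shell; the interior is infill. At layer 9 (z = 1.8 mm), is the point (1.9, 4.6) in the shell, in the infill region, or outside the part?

At z = 1.8 mm: the r=11 sphere contributes a regular 24-gon of circumradius √(11²−9.2²) = 6.030; the cube at (-0.5, -2) does not reach this height (z outside [12, 24]); the r=6.5 sphere at (-1, 6) contributes a regular 24-gon of circumradius √(6.5²−2.7²) = 5.913; Taking the first minus the rest: starting from the r=11 sphere, the r=6.5 sphere at (-1, 6) partially overlaps it — only the 41.81 mm² overlap (of its 108.58 mm²) is removed, clipping the outline — 1 connected region; (rotated 45° about Z; rotation is an isometry so areas/perimeters/island counts are preserved). Overall, the cross-section is a single solid region. Undo the 45° rotation: the query point maps to (4.596, 1.909) in the un-rotated model frame. The nearest boundary edge runs (5.22, 3.01)→(5.82, 1.56); distance from the point to it = 1.00 mm. The point is inside the cross-section and 1.00 mm from the nearest boundary — more than the 0.4 mm shell width (1 × 0.4), so it's in the infill interior.

infill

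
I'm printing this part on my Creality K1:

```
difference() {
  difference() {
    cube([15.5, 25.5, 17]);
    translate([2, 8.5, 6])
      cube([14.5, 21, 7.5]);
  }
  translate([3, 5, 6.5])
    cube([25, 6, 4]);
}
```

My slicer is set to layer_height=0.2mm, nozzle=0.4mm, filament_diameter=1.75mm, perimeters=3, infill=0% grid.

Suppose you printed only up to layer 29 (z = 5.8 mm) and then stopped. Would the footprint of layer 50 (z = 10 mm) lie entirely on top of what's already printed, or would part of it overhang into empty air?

entirely on top

Compare the two slices. At z = 5.8: the cube is present — its section is the full 15.5×25.5 rectangle (area 395.25 mm²); the cube at (2, 8.5) is not intersected at this z (z outside [6, 13.5]); Taking the first minus the rest: none of the subtracted shapes is present at this height, so the 15.5×25.5 cube is unchanged — area = 395.25 mm²; the cube at (3, 5) is absent (z outside [6.5, 10.5]); Taking the first minus the rest: none of the subtracted shapes is present at this height, so the result so far is unchanged — area = 395.25 mm². At z = 10: the 15.5×25.5 cube contributes its full rectangle (area 395.25 mm²); the cube at (2, 8.5) is present — its section is the full 14.5×21 rectangle (area 304.50 mm²); After the difference (first − rest): starting from the 15.5×25.5 cube (395.25 mm²), the 14.5×21 cube at (2, 8.5) partially overlaps it — only the 229.50 mm² overlap (of its 304.50 mm²) is removed, clipping the outline — area = 165.75 mm²; the cube at (3, 5) is present — its section is the full 25×6 rectangle (area 150.00 mm²); Taking the first minus the rest: starting from the result so far (165.75 mm²), the 25×6 cube at (3, 5) partially overlaps it — only the 43.75 mm² overlap (of its 150.00 mm²) is removed, clipping the outline — area = 122.00 mm². Checking containment: the cross-section at z = 10 is a subset of the cross-section at z = 5.8.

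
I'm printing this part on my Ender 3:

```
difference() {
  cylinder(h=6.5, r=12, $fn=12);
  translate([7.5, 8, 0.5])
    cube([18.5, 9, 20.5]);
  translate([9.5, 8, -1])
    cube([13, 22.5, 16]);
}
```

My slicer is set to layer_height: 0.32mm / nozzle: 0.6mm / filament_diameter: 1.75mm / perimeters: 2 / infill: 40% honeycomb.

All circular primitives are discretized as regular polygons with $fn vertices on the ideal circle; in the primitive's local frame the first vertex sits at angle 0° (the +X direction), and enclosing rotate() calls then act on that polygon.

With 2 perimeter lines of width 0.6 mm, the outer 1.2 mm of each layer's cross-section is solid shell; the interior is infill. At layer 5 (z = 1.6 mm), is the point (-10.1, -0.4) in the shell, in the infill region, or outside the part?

infill

At z = 1.6 mm: the r=12 cylinder contributes a regular 12-gon of circumradius 12; the cube at (7.5, 8) is present — its section is the full 18.5×9 rectangle; the cube at (9.5, 8) is present — its section is the full 13×22.5 rectangle; After the difference (first − rest): starting from the r=12 cylinder, the 18.5×9 cube at (7.5, 8) partially overlaps it — only the 0.40 mm² overlap (of its 166.50 mm²) is removed, clipping the outline; the 13×22.5 cube at (9.5, 8) misses the remaining region (no effect) — 1 connected region. Overall, the cross-section is a single solid region. The nearest boundary edge runs (-10.39, -6.00)→(-12.00, 0.00); distance from the point to it = 1.73 mm. The point is inside the cross-section and 1.73 mm from the nearest boundary — more than the 1.2 mm shell width (2 × 0.6), so it's in the infill interior.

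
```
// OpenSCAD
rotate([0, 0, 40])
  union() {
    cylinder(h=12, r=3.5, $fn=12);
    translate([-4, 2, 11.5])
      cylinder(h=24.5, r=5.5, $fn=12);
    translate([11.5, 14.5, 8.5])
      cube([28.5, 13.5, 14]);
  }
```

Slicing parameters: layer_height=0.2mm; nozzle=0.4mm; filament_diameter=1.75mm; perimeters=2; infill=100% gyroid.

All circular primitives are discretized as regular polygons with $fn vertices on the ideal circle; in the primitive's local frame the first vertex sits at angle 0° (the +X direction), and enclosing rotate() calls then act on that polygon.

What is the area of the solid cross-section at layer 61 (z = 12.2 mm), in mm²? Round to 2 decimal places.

475.50 mm²

At z = 12.2 mm: the cylinder does not reach this height (z outside [0, 12]); the cylinder at (-4, 2): section is a regular 12-gon, circumradius r=5.5 (area = (12/2)·5.500²·sin(360°/12) = 90.75 mm²); the 28.5×13.5 cube at (11.5, 14.5) contributes its full rectangle (area 384.75 mm²); Combining (union): the 2 present regions are separate (no shared area or edge), so areas and boundary lengths simply add and each stays a separate island — area = 475.50 mm²; (rotated 40° about Z; rotation is an isometry so areas/perimeters/island counts are preserved). Overall, the cross-section has 2 separate islands. Net area = 475.50 mm².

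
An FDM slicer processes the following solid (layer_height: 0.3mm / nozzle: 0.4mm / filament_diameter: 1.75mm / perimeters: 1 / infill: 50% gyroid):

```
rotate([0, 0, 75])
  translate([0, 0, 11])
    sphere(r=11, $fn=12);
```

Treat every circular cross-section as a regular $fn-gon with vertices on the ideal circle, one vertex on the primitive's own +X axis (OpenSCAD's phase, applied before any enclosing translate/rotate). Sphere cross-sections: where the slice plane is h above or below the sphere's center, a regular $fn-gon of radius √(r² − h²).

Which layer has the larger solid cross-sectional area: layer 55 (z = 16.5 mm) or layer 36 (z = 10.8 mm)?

layer 36 (z = 10.8 mm)

Layer 55 (z = 16.5): the r=11 sphere slices to a regular 12-gon of circumradius 9.526 (√(r²−h²) with h=5.5 from center) (area = (12/2)·9.526²·sin(360°/12) = 272.25 mm²); (whole slice rotated 75° about Z — lengths, areas and connectivity unchanged). So its area = 272.25 mm². Layer 36 (z = 10.8): the r=11 sphere contributes a regular 12-gon of circumradius √(11²−0.2²) = 10.998 (area = (12/2)·10.998²·sin(360°/12) = 362.88 mm²); (rotated 75° about Z; rotation is an isometry so areas/perimeters/island counts are preserved). So its area = 362.88 mm². Layer 36 is larger (362.88 vs 272.25 mm²).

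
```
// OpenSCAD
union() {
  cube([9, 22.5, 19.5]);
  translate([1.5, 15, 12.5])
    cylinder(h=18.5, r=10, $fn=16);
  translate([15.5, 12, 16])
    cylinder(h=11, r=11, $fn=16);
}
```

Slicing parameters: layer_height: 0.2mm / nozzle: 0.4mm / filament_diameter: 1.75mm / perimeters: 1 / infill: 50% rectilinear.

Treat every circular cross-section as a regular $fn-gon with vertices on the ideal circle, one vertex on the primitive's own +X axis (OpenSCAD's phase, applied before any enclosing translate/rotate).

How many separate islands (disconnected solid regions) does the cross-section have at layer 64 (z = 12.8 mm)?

At z = 12.8 mm: the cube (footprint 9×22.5) is included at this height; the r=10 cylinder at (1.5, 15) gives a regular 16-gon of circumradius 10 (constant along its height); the cylinder at (15.5, 12) does not reach this height (z outside [16, 27]); Taking the union: the regions partially overlap (shared area 147.98 mm²), so overlapping operands fuse into one piece — 1 connected region. Overall, the cross-section is a single solid region. Island count = 1.

1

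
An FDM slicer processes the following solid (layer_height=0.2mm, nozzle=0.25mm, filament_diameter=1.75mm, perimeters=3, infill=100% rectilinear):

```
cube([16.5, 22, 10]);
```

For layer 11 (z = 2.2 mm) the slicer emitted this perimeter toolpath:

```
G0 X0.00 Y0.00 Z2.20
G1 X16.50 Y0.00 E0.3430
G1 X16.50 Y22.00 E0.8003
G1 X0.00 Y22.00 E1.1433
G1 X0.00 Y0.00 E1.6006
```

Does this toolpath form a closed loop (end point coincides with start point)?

yes

Start point (G0): (0.00, 0.00). End point (last G1): the path returns to the start — closed.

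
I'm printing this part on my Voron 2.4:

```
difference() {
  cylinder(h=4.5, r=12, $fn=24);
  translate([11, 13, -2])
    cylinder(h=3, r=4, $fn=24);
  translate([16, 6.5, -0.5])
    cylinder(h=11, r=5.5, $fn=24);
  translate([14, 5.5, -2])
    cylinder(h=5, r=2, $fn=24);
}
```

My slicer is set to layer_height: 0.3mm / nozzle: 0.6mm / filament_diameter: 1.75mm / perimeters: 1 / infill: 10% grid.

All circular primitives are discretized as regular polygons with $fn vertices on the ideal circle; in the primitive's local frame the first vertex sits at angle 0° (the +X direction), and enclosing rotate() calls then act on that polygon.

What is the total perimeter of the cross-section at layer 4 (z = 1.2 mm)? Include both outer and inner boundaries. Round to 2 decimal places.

At z = 1.2 mm: the r=12 cylinder gives a regular 24-gon of circumradius 12 (constant along its height) (perimeter = 2·24·12.000·sin(180°/24) = 75.18 mm); the cylinder at (11, 13) does not reach this height (z outside [-2, 1]); the cylinder at (16, 6.5): section is a regular 24-gon, circumradius r=5.5 (perimeter = 2·24·5.500·sin(180°/24) = 34.46 mm); the r=2 cylinder at (14, 5.5) gives a regular 24-gon of circumradius 2 (constant along its height) (perimeter = 2·24·2.000·sin(180°/24) = 12.53 mm); Taking the first minus the rest: starting from the r=12 cylinder, the r=5.5 cylinder at (16, 6.5) partially overlaps it — only the 0.14 mm² overlap (of its 93.95 mm²) is removed, clipping the outline; the r=2 cylinder at (14, 5.5) misses the remaining region (no effect) — boundary = 75.20 mm. Overall, the cross-section is a single solid region. Total boundary length (outer) = 75.20 mm.

75.20 mm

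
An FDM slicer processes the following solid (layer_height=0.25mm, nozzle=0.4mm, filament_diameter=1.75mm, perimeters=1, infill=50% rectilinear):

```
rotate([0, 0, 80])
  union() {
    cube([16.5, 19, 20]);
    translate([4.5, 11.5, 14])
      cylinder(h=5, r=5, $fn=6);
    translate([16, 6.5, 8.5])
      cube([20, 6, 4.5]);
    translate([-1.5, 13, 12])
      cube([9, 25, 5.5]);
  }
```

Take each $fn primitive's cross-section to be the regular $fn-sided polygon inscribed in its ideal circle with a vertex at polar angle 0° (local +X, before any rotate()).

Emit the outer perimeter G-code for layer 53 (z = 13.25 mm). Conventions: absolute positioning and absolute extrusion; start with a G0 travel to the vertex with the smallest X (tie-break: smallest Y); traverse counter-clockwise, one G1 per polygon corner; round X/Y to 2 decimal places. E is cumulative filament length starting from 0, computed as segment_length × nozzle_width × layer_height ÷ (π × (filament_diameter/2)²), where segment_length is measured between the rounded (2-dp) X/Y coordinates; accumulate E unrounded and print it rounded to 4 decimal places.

At z = 13.25 mm: the cube is present — its section is the full 16.5×19 rectangle; the cylinder at (4.5, 11.5) is absent (z outside [14, 19]); the cube at (16, 6.5) does not reach this height (z outside [8.5, 13]); the cube at (-1.5, 13) (footprint 9×25) is included at this height; Combining (union): the regions partially overlap (shared area 45.00 mm²), so overlapping operands fuse into one piece — 1 connected region; (rotated 80° about Z; rotation is an isometry so areas/perimeters/island counts are preserved). The outline is a single polygon with 8 vertices. Extrusion per mm of travel: 0.4 × 0.25 / (π × 0.875²) = 0.041575. Accumulating E over each segment gives final E = 4.6564.

G0 X-37.68 Y5.12 Z13.25
G1 X-13.06 Y0.78 E1.0394
G1 X-12.80 Y2.26 E1.1018
G1 X0.00 Y0.00 E1.6422
G1 X2.87 Y16.25 E2.3283
G1 X-15.85 Y19.55 E3.1186
G1 X-17.41 Y10.69 E3.4926
G1 X-36.12 Y13.98 E4.2824
G1 X-37.68 Y5.12 E4.6564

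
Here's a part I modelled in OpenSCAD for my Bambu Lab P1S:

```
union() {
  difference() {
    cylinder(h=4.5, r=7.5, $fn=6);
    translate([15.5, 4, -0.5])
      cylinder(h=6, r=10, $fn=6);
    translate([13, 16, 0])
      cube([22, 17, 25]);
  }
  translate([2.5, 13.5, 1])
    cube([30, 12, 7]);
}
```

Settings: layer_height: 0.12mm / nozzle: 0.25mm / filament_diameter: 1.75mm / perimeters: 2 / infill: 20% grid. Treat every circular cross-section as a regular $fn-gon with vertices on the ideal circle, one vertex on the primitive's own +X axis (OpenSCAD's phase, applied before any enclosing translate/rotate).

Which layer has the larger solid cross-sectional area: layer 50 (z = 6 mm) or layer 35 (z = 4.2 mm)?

Layer 50 (z = 6): the cylinder does not reach this height (z outside [0, 4.5]); the cylinder at (15.5, 4) is absent (z outside [-0.5, 5.5]); the cube at (13, 16) is present — its section is the full 22×17 rectangle (area 374.00 mm²); Subtracting the remaining from the first: the first operand is absent here, so nothing remains; the 30×12 cube at (2.5, 13.5) contributes its full rectangle (area 360.00 mm²); Combining (union): only the 30×12 cube at (2.5, 13.5) is present, so the union is just that shape — area = 360.00 mm². So its area = 360.00 mm². Layer 35 (z = 4.2): the r=7.5 cylinder contributes a regular 6-gon of circumradius 7.5 (area = (6/2)·7.500²·sin(360°/6) = 146.14 mm²); the cylinder at (15.5, 4): section is a regular 6-gon, circumradius r=10 (area = (6/2)·10.000²·sin(360°/6) = 259.81 mm²); the 22×17 cube at (13, 16) contributes its full rectangle (area 374.00 mm²); Subtracting the remaining from the first: starting from the r=7.5 cylinder (146.14 mm²), the r=10 cylinder at (15.5, 4) misses the remaining region (no effect); the 22×17 cube at (13, 16) misses the remaining region (no effect) — area = 146.14 mm²; the 30×12 cube at (2.5, 13.5) contributes its full rectangle (area 360.00 mm²); Taking the union: the 2 present regions are separate (no shared area or edge), so areas and boundary lengths simply add and each stays a separate island — area = 506.14 mm². So its area = 506.14 mm². Layer 35 is larger (506.14 vs 360.00 mm²).

layer 35 (z = 4.2 mm)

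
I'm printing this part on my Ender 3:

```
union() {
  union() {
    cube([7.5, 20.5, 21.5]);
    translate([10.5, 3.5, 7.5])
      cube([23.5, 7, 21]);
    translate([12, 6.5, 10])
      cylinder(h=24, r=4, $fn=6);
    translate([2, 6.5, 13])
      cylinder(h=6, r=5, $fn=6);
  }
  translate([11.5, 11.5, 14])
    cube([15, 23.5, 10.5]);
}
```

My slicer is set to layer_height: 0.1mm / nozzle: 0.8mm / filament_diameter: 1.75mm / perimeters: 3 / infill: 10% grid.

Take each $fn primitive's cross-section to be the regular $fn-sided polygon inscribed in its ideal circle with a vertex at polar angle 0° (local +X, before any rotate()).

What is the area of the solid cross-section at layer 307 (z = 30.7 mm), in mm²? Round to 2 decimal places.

41.57 mm²

At z = 30.7 mm: the cube does not reach this height (z outside [0, 21.5]); the cube at (10.5, 3.5) is absent (z outside [7.5, 28.5]); the r=4 cylinder at (12, 6.5) gives a regular 6-gon of circumradius 4 (constant along its height) (area = (6/2)·4.000²·sin(360°/6) = 41.57 mm²); the cylinder at (2, 6.5) does not reach this height (z outside [13, 19]); Combining (union): only the r=4 cylinder at (12, 6.5) is present, so the union is just that shape — area = 41.57 mm²; the cube at (11.5, 11.5) is not intersected at this z (z outside [14, 24.5]); Combining (union): only that combined region is present, so the union is just that shape — area = 41.57 mm². Overall, the cross-section is a single solid region. Net area = 41.57 mm².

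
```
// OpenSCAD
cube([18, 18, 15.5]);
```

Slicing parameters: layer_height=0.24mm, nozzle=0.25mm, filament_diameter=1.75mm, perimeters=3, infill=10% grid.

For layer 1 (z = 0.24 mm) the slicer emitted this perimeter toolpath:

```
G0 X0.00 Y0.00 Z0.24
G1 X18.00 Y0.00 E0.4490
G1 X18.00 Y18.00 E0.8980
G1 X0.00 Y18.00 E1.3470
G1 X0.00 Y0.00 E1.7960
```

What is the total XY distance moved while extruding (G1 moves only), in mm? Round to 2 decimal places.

72.00 mm

Sum the Euclidean lengths of each G1 segment: total = 72.00 mm.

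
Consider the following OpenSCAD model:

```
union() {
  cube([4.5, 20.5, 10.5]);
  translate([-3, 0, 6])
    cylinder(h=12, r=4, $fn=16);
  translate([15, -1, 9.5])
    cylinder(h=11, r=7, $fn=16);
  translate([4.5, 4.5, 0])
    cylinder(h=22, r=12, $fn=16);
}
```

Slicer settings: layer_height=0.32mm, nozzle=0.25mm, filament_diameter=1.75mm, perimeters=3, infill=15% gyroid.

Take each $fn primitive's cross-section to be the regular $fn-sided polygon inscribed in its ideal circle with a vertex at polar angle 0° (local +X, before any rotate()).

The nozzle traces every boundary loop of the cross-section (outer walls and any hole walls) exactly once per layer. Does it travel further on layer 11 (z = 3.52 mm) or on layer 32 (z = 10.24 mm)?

Layer 11 (z = 3.52): the cube is present — its section is the full 4.5×20.5 rectangle (perimeter 50.00 mm); the cylinder at (-3, 0) does not reach this height (z outside [6, 18]); the cylinder at (15, -1) is absent (z outside [9.5, 20.5]); the r=12 cylinder at (4.5, 4.5) contributes a regular 16-gon of circumradius 12 (perimeter = 2·16·12.000·sin(180°/16) = 74.91 mm); Combining (union): the regions partially overlap (shared area 72.24 mm²), so the edge portions inside another operand are dropped and the merged outline is re-measured after clipping — boundary = 83.72 mm. So its perimeter = 83.72 mm. Layer 32 (z = 10.24): the 4.5×20.5 cube contributes its full rectangle (perimeter 50.00 mm); the r=4 cylinder at (-3, 0) contributes a regular 16-gon of circumradius 4 (perimeter = 2·16·4.000·sin(180°/16) = 24.97 mm); the r=7 cylinder at (15, -1) gives a regular 16-gon of circumradius 7 (constant along its height) (perimeter = 2·16·7.000·sin(180°/16) = 43.70 mm); the cylinder at (4.5, 4.5): section is a regular 16-gon, circumradius r=12 (perimeter = 2·16·12.000·sin(180°/16) = 74.91 mm); Merging all regions: the regions partially overlap (shared area 183.46 mm²), so the edge portions inside another operand are dropped and the merged outline is re-measured after clipping — boundary = 96.16 mm. So its perimeter = 96.16 mm. Layer 32 is larger (96.16 vs 83.72 mm).

layer 32 (z = 10.24 mm)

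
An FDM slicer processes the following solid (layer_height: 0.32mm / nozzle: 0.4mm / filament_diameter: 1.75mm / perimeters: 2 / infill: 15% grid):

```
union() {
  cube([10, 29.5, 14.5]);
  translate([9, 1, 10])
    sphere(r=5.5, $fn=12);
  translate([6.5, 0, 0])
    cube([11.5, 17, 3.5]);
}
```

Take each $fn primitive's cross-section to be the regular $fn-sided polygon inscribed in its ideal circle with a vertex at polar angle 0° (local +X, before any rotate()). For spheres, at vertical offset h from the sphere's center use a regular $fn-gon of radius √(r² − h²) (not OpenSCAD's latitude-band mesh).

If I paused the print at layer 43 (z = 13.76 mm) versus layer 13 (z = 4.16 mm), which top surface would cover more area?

layer 43 (z = 13.76 mm)

Layer 43 (z = 13.76): the cube is present — its section is the full 10×29.5 rectangle (area 295.00 mm²); the r=5.5 sphere at (9, 1) contributes a regular 12-gon of circumradius √(5.5²−3.76²) = 4.014 (area = (12/2)·4.014²·sin(360°/12) = 48.34 mm²); the cube at (6.5, 0) does not reach this height (z outside [0, 3.5]); Combining (union): the regions partially overlap — summed areas 343.34 mm² minus the doubly-counted overlap 20.84 mm² gives 322.49 mm² — area = 322.49 mm². So its area = 322.49 mm². Layer 13 (z = 4.16): the cube (footprint 10×29.5) is included at this height (area 295.00 mm²); the sphere at (9, 1) does not reach this height (|z−center|=5.840 > r=5.5); the cube at (6.5, 0) is not intersected at this z (z outside [0, 3.5]); Taking the union: only the 10×29.5 cube is present, so the union is just that shape — area = 295.00 mm². So its area = 295.00 mm². Layer 43 is larger (322.49 vs 295.00 mm²).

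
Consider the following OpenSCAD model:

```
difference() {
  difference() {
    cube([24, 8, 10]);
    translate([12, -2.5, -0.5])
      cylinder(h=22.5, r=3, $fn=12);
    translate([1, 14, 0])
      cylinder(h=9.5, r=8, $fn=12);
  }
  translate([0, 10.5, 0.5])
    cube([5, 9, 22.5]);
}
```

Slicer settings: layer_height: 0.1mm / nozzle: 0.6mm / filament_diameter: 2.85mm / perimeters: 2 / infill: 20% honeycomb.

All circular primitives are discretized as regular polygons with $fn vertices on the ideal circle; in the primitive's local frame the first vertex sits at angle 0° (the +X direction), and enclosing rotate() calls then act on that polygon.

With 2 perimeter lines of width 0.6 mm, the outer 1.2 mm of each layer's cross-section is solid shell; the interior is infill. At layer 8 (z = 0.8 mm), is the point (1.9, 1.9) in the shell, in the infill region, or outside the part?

infill

At z = 0.8 mm: the cube (footprint 24×8) is included at this height; the cylinder at (12, -2.5): section is a regular 12-gon, circumradius r=3; the r=8 cylinder at (1, 14) gives a regular 12-gon of circumradius 8 (constant along its height); Taking the first minus the rest: starting from the 24×8 cube, the r=3 cylinder at (12, -2.5) partially overlaps it — only the 0.91 mm² overlap (of its 27.00 mm²) is removed, clipping the outline; the r=8 cylinder at (1, 14) partially overlaps it — only the 8.15 mm² overlap (of its 192.00 mm²) is removed, clipping the outline — 1 connected region; the 5×9 cube at (0, 10.5) contributes its full rectangle; Subtracting the remaining from the first: starting from the result so far, the 5×9 cube at (0, 10.5) misses the remaining region (no effect) — 1 connected region. Overall, the cross-section is a single solid region. The nearest boundary edge runs (10.40, 0.00)→(0.00, 0.00); distance from the point to it = 1.90 mm. The point is inside the cross-section and 1.90 mm from the nearest boundary — more than the 1.2 mm shell width (2 × 0.6), so it's in the infill interior.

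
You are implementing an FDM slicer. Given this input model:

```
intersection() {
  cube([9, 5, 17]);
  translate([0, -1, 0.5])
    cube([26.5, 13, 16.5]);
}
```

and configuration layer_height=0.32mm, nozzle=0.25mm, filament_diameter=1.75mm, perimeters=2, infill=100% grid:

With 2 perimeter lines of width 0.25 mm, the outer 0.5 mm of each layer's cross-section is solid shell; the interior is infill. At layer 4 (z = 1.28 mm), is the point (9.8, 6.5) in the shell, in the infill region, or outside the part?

outside

At z = 1.28 mm: the cube (footprint 9×5) is included at this height; the 26.5×13 cube at (0, -1) contributes its full rectangle; Taking the intersection: the 9×5 cube lies inside the 26.5×13 cube at (0, -1), so it is kept whole — 1 connected region. Overall, the cross-section is a single solid region. The nearest boundary edge runs (9.00, 5.00)→(9.00, 0.00); distance from the point to it = 1.70 mm. The point is not inside any of the regions above, so it lies outside the cross-section (1.70 mm from the nearest boundary).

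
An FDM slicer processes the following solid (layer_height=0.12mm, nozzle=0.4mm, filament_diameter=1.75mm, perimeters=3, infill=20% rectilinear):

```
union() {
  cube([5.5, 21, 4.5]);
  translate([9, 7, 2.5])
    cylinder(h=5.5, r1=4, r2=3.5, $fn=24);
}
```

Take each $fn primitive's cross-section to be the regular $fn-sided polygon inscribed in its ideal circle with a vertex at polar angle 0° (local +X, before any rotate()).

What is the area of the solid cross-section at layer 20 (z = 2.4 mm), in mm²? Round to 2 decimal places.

At z = 2.4 mm: the 5.5×21 cube contributes its full rectangle (area 115.50 mm²); the cone at (9, 7) is absent (z outside [2.5, 8]); Merging all regions: only the 5.5×21 cube is present, so the union is just that shape — area = 115.50 mm². Overall, the cross-section is a single solid region. Net area = 115.50 mm².

115.50 mm²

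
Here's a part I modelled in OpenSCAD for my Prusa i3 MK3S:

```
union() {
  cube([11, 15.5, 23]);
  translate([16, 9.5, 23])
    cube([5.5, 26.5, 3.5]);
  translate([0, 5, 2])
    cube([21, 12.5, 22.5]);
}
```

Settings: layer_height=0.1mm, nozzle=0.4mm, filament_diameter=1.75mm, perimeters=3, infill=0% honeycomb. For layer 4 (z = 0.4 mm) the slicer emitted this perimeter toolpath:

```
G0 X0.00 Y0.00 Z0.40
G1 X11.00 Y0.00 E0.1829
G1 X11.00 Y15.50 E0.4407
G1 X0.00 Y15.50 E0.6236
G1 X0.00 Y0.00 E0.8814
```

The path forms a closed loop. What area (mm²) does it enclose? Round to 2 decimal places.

Apply the shoelace formula to the sequence of (X, Y) vertices; enclosed area = 170.50 mm².

170.50 mm²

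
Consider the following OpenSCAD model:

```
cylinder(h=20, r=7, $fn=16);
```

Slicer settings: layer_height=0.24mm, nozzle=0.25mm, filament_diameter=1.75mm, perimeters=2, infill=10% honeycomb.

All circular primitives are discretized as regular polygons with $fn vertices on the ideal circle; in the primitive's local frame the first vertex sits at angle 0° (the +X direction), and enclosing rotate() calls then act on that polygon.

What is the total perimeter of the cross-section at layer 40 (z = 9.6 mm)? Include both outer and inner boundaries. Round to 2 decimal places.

43.70 mm

At z = 9.6 mm: the r=7 cylinder contributes a regular 16-gon of circumradius 7 (perimeter = 2·16·7.000·sin(180°/16) = 43.70 mm). Overall, the cross-section is a single solid region. Total boundary length (outer) = 43.70 mm.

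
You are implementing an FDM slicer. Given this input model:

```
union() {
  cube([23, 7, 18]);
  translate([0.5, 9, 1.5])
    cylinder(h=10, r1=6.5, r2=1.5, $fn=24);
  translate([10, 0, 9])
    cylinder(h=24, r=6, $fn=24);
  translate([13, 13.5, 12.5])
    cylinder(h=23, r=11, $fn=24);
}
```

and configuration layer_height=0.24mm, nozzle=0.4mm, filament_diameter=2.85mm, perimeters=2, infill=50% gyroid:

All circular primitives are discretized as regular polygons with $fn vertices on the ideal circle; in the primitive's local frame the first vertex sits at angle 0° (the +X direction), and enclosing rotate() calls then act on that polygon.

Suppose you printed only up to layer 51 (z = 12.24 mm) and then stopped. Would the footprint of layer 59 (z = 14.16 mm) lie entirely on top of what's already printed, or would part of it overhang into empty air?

part overhangs

Compare the two slices. At z = 12.24: the 23×7 cube contributes its full rectangle (area 161.00 mm²); the cone at (0.5, 9) is not intersected at this z (z outside [1.5, 11.5]); the cylinder at (10, 0): section is a regular 24-gon, circumradius r=6 (area = (24/2)·6.000²·sin(360°/24) = 111.81 mm²); the cylinder at (13, 13.5) is not intersected at this z (z outside [12.5, 35.5]); Merging all regions: the regions partially overlap — summed areas 272.81 mm² minus the doubly-counted overlap 55.90 mm² gives 216.90 mm² — area = 216.90 mm². At z = 14.16: the 23×7 cube contributes its full rectangle (area 161.00 mm²); the cone at (0.5, 9) is absent (z outside [1.5, 11.5]); the r=6 cylinder at (10, 0) gives a regular 24-gon of circumradius 6 (constant along its height) (area = (24/2)·6.000²·sin(360°/24) = 111.81 mm²); the cylinder at (13, 13.5): section is a regular 24-gon, circumradius r=11 (area = (24/2)·11.000²·sin(360°/24) = 375.81 mm²); Taking the union: the regions partially overlap — summed areas 648.62 mm² minus the doubly-counted overlap 110.49 mm² gives 538.12 mm² — area = 538.12 mm². Checking containment: at z = 14.16 the cross-section extends beyond the z = 12.24 cross-section by about 321.22 mm².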